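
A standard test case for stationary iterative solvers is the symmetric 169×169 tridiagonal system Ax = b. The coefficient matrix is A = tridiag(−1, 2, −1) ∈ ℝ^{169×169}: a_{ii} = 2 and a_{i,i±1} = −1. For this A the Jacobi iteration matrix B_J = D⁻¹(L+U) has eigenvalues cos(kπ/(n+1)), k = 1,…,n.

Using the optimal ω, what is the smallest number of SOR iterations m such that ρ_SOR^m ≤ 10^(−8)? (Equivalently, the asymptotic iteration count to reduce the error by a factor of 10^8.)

m = 499

n=169: λ(B_J) = 1 − λ(A)/2 = cos(kπ/170); k=1 gives ρ_J = 0.9998293.
√(1−ρ_J²) simplifies to sin(π/170) = 0.0184789.
[ω*] 2 ÷ (1 + 0.0184789) = 2 ÷ 1.0184789 = 1.9637127.
At ω = 1.9637127 every |λ(B_ω)| = ω−1, so ρ_SOR = 0.9637127.
ρ_SOR^m ≤ 10^(−8) ⇔ m ≥ 8·ln10/(−ln 0.9637127) = 18.4207/0.0369621 = 498.367; m = ⌈498.367⌉ = 499.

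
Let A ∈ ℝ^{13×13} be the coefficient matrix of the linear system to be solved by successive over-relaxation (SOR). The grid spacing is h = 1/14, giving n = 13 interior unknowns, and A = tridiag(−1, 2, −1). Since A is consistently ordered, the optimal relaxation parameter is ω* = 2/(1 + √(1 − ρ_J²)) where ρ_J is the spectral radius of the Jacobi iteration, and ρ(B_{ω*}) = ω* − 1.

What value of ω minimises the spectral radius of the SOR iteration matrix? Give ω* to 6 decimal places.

ω* = 1.635964

½·tridiag(1,0,1) at n=13: λ_k = cos(kπ/14); max |λ| at k=1 ⇒ ρ_J = cos(π/14) ≈ 0.974928.
root = sin(π/14) = 0.2225209  (since 1−cos² = sin²).
So ω* = 2/1.2225209 = 1.635964 (Young).
ρ_SOR = ω* − 1 ≈ 0.635964.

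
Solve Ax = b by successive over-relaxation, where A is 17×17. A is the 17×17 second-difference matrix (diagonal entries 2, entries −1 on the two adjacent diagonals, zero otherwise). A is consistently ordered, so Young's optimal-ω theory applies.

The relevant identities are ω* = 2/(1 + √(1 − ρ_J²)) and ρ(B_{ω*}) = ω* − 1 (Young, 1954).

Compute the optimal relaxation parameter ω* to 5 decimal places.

ω* = 1.70409

With n=17, ρ(Jacobi) = cos(π/18) = 0.98481.
1 − cos²(π/18) = sin²(π/18) ⇒ √(1−ρ_J²) = sin(π/18) = 0.173648.
ω* = 2 / (1 + 0.173648) = 2 / 1.173648 ≈ 1.70409.
Hence ρ(B_{ω*}) = 1.70409 − 1 = 0.70409.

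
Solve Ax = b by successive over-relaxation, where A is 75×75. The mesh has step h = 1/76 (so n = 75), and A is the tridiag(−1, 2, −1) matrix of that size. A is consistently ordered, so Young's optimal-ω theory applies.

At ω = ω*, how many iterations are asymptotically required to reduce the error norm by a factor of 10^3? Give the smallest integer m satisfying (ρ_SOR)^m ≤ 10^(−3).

spectrum of D⁻¹(L+U) = {cos(kπ/76) : 1≤k≤75}; ρ_J = cos(π/76) = 0.9991458.
1 − cos²(π/76) = sin²(π/76) ⇒ √(1−ρ_J²) = sin(π/76) = 0.0413250.
ω* = 2/(1+0.0413250) = 1.9206300
ρ(B_{ω*}) = ω*−1 = 0.9206300
3·ln10 = 6.90776; −ln(0.9206300) = 0.0826971; m = ⌈6.90776/0.0826971⌉ = ⌈83.531⌉ = 84.

m = 84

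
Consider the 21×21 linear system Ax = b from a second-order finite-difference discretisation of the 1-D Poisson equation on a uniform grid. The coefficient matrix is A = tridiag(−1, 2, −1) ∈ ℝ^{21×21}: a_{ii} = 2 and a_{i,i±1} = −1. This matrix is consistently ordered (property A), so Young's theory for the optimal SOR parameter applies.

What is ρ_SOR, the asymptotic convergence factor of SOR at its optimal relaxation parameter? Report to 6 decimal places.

ρ_SOR = 0.750831

ρ_J = max_k |cos(kπ/22)| = cos(π/22) = 0.989821
1 − cos²(π/22) = sin²(π/22) ⇒ √(1−ρ_J²) = sin(π/22) = 0.1423148.
Then 2/(1+√(1−ρ_J²)) = 2/(1+0.1423148); ω* = 2/1.1423148 = 1.750831.
At ω = 1.750831 every |λ(B_ω)| = ω−1, so ρ_SOR = 0.750831.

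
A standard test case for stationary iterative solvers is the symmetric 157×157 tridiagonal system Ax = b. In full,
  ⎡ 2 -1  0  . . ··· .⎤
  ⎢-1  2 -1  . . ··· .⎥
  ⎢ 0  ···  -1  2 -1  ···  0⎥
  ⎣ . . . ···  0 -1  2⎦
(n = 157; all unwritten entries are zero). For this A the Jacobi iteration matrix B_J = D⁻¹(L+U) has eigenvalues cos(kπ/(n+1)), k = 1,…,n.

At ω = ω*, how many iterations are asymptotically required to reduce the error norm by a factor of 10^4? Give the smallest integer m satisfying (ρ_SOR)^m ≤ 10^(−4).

m = 232

n=157: λ(B_J) = 1 − λ(A)/2 = cos(kπ/158); k=1 gives ρ_J = 0.9998023.
√(1−ρ_J²) simplifies to sin(π/158) = 0.0198822.
So ω* = 2/1.0198822 = 1.9610108 (Young).
ρ_SOR = ω* − 1 ≈ 0.9610108.
(0.9610108)^m ≤ 10^{−4}  ⇒  m·ln(0.9610108) ≤ −4·ln10  ⇒  m ≥ 231.592  ⇒  m = 232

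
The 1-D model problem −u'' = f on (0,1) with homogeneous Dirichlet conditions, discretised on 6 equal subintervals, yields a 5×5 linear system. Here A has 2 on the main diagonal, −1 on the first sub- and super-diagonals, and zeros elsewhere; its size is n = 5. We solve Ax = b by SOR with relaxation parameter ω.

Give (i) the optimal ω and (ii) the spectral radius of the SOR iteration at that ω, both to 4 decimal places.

ρ_J = max_k |cos(kπ/6)| = cos(π/6) = 0.8660
√(1−ρ_J²) = |sin(π/6)| = 0.50000
So ω* = 2/1.50000 = 1.3333 (Young).
and ρ(B_{ω*}) = 1.3333 − 1 = 0.3333.

ω* = 1.3333, ρ_SOR = 0.3333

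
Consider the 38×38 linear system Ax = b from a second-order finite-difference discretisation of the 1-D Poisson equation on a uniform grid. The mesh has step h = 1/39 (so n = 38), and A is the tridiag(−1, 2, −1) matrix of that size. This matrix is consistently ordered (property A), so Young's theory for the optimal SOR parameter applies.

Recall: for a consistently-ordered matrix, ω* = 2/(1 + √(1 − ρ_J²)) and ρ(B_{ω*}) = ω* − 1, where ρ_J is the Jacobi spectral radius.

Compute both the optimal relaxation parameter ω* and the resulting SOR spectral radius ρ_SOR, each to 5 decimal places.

n=38: λ(B_J) = 1 − λ(A)/2 = cos(kπ/39); k=1 gives ρ_J = 0.99676.
√(1 − cos²(π/39)) = sin(π/39) ≈ 0.080467.
So ω* = 2/1.080467 = 1.85105 (Young).
[ρ_SOR] ω* − 1 = 0.85105.

ω* = 1.85105, ρ_SOR = 0.85105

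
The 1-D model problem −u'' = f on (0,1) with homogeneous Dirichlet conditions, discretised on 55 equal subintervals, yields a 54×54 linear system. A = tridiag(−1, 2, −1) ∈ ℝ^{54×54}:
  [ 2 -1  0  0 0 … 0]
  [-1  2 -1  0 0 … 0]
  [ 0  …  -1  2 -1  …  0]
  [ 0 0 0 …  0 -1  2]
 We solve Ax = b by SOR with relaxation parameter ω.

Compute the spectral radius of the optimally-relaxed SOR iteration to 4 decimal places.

spectrum of D⁻¹(L+U) = {cos(kπ/55) : 1≤k≤54}; ρ_J = cos(π/55) = 0.9984.
√(1 − cos²(π/55)) = sin(π/55) ≈ 0.05709.
ω* = 2/(1+0.05709) = 1.8920
ρ(B_{ω*}) = ω*−1 = 0.8920

ρ_SOR = 0.8920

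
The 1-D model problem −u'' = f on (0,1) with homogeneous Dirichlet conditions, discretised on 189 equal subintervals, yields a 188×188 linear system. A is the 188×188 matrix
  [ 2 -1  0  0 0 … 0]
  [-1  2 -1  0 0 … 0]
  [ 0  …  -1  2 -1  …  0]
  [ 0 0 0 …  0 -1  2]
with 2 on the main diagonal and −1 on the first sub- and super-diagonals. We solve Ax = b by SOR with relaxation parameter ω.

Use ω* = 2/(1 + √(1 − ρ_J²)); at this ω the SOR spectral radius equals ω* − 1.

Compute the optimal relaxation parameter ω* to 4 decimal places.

ω* = 1.9673

½·tridiag(1,0,1) at n=188: λ_k = cos(kπ/189); max |λ| at k=1 ⇒ ρ_J = cos(π/189) ≈ 0.9999.
√(1−ρ_J²) simplifies to sin(π/189) = 0.01662.
Then 2/(1+√(1−ρ_J²)) = 2/(1+0.01662); ω* = 2/1.01662 = 1.9673.
ρ_SOR = ω* − 1 ≈ 0.9673.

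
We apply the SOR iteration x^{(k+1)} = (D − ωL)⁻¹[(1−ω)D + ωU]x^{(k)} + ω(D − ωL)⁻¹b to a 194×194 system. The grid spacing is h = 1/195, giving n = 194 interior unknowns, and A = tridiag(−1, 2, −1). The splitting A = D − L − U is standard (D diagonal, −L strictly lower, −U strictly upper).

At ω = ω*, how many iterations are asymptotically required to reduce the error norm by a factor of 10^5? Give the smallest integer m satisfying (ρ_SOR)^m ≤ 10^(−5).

B_J for the 194×194 system has eigenvalues cos(kπ/195); ρ_J = cos(π/195) = 0.9998702.
1 − cos²(π/195) = sin²(π/195) ⇒ √(1−ρ_J²) = sin(π/195) = 0.0161100.
Then 2/(1+√(1−ρ_J²)) = 2/(1+0.0161100); ω* = 2/1.0161100 = 1.9682908.
Hence ρ(B_{ω*}) = 1.9682908 − 1 = 0.9682908.
5·ln10 = 11.5129; −ln(0.9682908) = 0.0322228; m = ⌈11.5129/0.0322228⌉ = ⌈357.290⌉ = 358.

m = 358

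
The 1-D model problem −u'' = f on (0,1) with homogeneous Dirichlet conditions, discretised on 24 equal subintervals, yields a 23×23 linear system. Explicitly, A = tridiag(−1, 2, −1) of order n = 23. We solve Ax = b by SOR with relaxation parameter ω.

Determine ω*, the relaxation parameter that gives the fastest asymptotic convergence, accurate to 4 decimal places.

n=23: λ(B_J) = 1 − λ(A)/2 = cos(kπ/24); k=1 gives ρ_J = 0.9914.
root = sin(π/24) = 0.13053  (since 1−cos² = sin²).
Young: ω* = 2/(1+√(1−ρ_J²)) = 2/(1+0.13053) = 2/1.13053 = 1.7691.
[ρ_SOR] ω* − 1 = 0.7691.

ω* = 1.7691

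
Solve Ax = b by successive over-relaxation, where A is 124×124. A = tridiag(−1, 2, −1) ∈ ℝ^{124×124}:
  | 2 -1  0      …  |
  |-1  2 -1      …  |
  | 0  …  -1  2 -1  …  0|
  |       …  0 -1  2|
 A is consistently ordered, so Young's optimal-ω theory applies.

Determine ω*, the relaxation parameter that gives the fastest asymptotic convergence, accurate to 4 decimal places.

n=124: λ(B_J) = 1 − λ(A)/2 = cos(kπ/125); k=1 gives ρ_J = 0.9997.
root = sin(π/125) = 0.02513  (since 1−cos² = sin²).
Young: ω* = 2/(1+√(1−ρ_J²)) = 2/(1+0.02513) = 2/1.02513 = 1.9510.
ρ(B_{ω*}) = ω*−1 = 0.9510

ω* = 1.9510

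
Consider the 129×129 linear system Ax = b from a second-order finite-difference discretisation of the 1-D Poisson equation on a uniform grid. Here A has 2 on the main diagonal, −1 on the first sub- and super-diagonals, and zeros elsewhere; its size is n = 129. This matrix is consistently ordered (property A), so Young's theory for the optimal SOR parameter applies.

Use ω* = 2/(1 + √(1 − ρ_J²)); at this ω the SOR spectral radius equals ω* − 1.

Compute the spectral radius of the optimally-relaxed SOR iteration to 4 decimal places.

With n=129, ρ(Jacobi) = cos(π/130) = 0.9997.
1 − cos²(π/130) = sin²(π/130) ⇒ √(1−ρ_J²) = sin(π/130) = 0.02416.
Then 2/(1+√(1−ρ_J²)) = 2/(1+0.02416); ω* = 2/1.02416 = 1.9528.
and ρ(B_{ω*}) = 1.9528 − 1 = 0.9528.

ρ_SOR = 0.9528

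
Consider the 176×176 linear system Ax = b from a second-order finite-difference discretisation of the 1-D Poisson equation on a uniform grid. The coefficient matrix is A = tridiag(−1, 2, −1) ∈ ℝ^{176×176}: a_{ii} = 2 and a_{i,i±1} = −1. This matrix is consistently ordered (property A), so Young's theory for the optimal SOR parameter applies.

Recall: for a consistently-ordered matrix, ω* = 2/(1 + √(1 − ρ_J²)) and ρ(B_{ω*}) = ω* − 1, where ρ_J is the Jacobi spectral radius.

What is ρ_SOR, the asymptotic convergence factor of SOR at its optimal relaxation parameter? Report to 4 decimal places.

With n=176, ρ(Jacobi) = cos(π/177) = 0.9998.
√(1−ρ_J²) simplifies to sin(π/177) = 0.01775.
ω* = 2 / (1 + 0.01775) = 2 / 1.01775 ≈ 1.9651.
and ρ(B_{ω*}) = 1.9651 − 1 = 0.9651.

ρ_SOR = 0.9651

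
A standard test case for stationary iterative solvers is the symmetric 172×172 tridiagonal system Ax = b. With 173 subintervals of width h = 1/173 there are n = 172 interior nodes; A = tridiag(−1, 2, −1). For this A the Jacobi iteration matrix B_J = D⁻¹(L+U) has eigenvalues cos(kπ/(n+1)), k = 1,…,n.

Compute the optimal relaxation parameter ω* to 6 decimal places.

ω* = 1.964331

With n=172, ρ(Jacobi) = cos(π/173) = 0.999835.
√(1−ρ_J²) simplifies to sin(π/173) = 0.0181585.
So ω* = 2/1.0181585 = 1.964331 (Young).
[ρ_SOR] ω* − 1 = 0.964331.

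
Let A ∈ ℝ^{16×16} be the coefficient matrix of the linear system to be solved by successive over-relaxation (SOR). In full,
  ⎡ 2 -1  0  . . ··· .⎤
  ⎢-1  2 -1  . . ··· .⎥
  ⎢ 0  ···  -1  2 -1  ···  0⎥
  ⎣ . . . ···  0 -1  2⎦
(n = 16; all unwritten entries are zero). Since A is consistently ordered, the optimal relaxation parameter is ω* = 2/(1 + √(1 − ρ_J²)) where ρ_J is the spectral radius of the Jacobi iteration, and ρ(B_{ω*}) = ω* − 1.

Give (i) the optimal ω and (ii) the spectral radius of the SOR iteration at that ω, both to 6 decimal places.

With n=16, ρ(Jacobi) = cos(π/17) = 0.982973.
√(1−ρ_J²) = |sin(π/17)| = 0.1837495
ω* = 2 / (1 + 0.1837495) = 2 / 1.1837495 ≈ 1.689547.
At ω = 1.689547 every |λ(B_ω)| = ω−1, so ρ_SOR = 0.689547.

ω* = 1.689547, ρ_SOR = 0.689547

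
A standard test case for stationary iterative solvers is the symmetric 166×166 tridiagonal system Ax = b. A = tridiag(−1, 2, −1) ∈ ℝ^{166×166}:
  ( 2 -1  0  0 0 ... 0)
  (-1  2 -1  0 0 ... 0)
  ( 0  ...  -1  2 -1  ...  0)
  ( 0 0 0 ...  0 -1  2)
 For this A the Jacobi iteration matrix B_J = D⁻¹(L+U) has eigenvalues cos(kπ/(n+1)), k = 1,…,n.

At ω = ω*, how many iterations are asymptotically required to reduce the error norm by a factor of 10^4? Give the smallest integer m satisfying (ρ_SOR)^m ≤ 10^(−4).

With n=166, ρ(Jacobi) = cos(π/167) = 0.9998231.
√(1−ρ_J²) simplifies to sin(π/167) = 0.0188108.
ω* = 2/(1 + 0.0188108) = 2/1.0188108 = 1.9630730.
[ρ_SOR] ω* − 1 = 0.9630730.
ρ_SOR^m ≤ 10^(−4) ⇔ m ≥ 4·ln10/(−ln 0.9630730) = 9.21034/0.0376261 = 244.786; m = ⌈244.786⌉ = 245.

m = 245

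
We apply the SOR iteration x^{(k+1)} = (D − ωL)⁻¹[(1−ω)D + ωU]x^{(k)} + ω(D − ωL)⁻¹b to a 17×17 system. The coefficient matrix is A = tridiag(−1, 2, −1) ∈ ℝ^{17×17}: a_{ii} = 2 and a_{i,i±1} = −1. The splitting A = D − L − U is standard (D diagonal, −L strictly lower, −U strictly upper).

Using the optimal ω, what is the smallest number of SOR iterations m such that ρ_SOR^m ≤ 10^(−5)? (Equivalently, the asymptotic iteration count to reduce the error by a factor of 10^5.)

n=17: λ(B_J) = 1 − λ(A)/2 = cos(kπ/18); k=1 gives ρ_J = 0.9848078.
√(1−ρ_J²) simplifies to sin(π/18) = 0.1736482.
Then 2/(1+√(1−ρ_J²)) = 2/(1+0.1736482); ω* = 2/1.1736482 = 1.7040882.
ρ(B_{ω*}) = ω*−1 = 0.7040882
m ≥ 5·ln10 / (−ln 0.7040882) = 32.814; smallest integer m = 33.

m = 33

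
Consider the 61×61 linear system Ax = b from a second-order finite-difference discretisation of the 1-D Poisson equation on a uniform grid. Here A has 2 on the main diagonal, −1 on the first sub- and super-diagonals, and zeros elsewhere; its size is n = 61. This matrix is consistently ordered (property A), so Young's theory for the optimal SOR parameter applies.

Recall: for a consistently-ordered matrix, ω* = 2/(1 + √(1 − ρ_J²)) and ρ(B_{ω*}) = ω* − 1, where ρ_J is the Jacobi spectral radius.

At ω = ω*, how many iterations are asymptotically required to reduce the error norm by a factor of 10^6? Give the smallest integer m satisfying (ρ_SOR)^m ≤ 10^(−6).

m = 137

ρ_J = max_k |cos(kπ/62)| = cos(π/62) = 0.9987165
root = sin(π/62) = 0.0506492  (since 1−cos² = sin²).
Young: ω* = 2/(1+√(1−ρ_J²)) = 2/(1+0.0506492) = 2/1.0506492 = 1.9035849.
At ω = 1.9035849 every |λ(B_ω)| = ω−1, so ρ_SOR = 0.9035849.
6·ln10 = 13.8155; −ln(0.9035849) = 0.101385; m = ⌈13.8155/0.101385⌉ = ⌈136.268⌉ = 137.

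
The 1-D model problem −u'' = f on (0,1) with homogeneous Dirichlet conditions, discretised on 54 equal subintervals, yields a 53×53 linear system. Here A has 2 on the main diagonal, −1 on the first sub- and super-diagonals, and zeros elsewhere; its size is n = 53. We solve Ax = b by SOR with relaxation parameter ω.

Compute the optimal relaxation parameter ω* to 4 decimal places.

B_J for the 53×53 system has eigenvalues cos(kπ/54); ρ_J = cos(π/54) = 0.9983.
1 − cos²(π/54) = sin²(π/54) ⇒ √(1−ρ_J²) = sin(π/54) = 0.05814.
[ω*] 2 ÷ (1 + 0.05814) = 2 ÷ 1.05814 = 1.8901.
ρ_SOR = ω* − 1 = 1.8901 − 1 = 0.8901.

ω* = 1.8901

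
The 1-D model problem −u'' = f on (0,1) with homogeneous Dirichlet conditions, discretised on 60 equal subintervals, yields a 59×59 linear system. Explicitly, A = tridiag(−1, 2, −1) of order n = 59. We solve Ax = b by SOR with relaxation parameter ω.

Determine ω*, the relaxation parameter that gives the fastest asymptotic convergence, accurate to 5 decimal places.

B_J for the 59×59 system has eigenvalues cos(kπ/60); ρ_J = cos(π/60) = 0.99863.
√(1−ρ_J²) = |sin(π/60)| = 0.052336
[ω*] 2 ÷ (1 + 0.052336) = 2 ÷ 1.052336 = 1.90053.
ρ_SOR = ω* − 1 ≈ 0.90053.

ω* = 1.90053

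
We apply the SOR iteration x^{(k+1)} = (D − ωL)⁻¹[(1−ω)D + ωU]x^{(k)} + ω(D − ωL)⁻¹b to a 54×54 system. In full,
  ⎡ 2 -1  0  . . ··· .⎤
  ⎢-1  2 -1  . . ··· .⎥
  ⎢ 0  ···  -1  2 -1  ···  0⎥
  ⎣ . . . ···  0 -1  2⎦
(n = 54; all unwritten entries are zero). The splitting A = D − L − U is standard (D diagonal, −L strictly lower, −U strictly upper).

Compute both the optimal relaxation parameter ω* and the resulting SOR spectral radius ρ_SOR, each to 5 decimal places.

ω* = 1.89199, ρ_SOR = 0.89199

spectrum of D⁻¹(L+U) = {cos(kπ/55) : 1≤k≤54}; ρ_J = cos(π/55) = 0.99837.
√(1−ρ_J²) = |sin(π/55)| = 0.057089
ω* = 2/(1+0.057089) = 1.89199
ρ_SOR = ω* − 1 = 1.89199 − 1 = 0.89199.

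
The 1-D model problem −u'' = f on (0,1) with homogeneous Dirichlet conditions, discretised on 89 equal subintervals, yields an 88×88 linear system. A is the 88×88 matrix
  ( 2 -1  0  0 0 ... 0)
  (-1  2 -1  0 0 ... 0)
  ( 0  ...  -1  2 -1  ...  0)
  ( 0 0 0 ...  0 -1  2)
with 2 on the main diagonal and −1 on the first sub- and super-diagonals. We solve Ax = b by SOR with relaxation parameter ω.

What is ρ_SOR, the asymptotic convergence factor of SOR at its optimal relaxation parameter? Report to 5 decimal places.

ρ_SOR = 0.93182

spectrum of D⁻¹(L+U) = {cos(kπ/89) : 1≤k≤88}; ρ_J = cos(π/89) = 0.99938.
√(1 − cos²(π/89)) = sin(π/89) ≈ 0.035291.
ω* = 2/(1 + 0.035291) = 2/1.035291 = 1.93182.
ρ_SOR = ω* − 1 = 1.93182 − 1 = 0.93182.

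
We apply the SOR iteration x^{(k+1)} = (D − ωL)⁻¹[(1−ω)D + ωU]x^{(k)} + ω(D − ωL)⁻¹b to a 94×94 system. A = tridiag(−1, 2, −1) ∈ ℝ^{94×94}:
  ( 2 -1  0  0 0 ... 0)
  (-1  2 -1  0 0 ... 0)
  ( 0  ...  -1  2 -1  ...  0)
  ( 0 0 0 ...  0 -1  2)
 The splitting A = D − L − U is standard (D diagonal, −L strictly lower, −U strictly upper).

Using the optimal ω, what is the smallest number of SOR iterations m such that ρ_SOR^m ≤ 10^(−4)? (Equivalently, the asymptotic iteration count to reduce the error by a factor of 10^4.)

ρ_J = max_k |cos(kπ/95)| = cos(π/95) = 0.9994533
√(1−ρ_J²) = |sin(π/95)| = 0.0330634
ω* = 2 / (1 + 0.0330634) = 2 / 1.0330634 ≈ 1.9359896.
and ρ(B_{ω*}) = 1.9359896 − 1 = 0.9359896.
For 4 digits: m = 4·ln10 / (−ln 0.9359896) = 9.21034/0.0661509 = 139.232; round up → m = 140.

m = 140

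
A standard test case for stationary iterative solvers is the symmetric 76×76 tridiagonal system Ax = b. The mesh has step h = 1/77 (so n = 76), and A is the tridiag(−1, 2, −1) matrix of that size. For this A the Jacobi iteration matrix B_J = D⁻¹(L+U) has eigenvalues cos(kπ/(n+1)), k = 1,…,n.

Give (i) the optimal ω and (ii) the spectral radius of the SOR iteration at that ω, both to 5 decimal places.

½·tridiag(1,0,1) at n=76: λ_k = cos(kπ/77); max |λ| at k=1 ⇒ ρ_J = cos(π/77) ≈ 0.99917.
√(1−ρ_J²) = |sin(π/77)| = 0.040789
ω* = 2/(1+0.040789) = 1.92162
and ρ(B_{ω*}) = 1.92162 − 1 = 0.92162.

ω* = 1.92162, ρ_SOR = 0.92162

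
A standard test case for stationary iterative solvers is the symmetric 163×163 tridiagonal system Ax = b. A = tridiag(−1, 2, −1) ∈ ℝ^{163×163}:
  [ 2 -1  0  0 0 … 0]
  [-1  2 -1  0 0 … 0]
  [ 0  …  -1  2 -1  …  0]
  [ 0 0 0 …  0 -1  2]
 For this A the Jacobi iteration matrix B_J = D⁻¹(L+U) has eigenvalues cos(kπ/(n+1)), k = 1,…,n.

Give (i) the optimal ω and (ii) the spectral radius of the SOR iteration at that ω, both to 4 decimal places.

[ρ_J] n=163: ρ(B_J) = cos(π/(n+1)) = cos(π/164) = 0.9998.
√(1−ρ_J²) simplifies to sin(π/164) = 0.01915.
Then 2/(1+√(1−ρ_J²)) = 2/(1+0.01915); ω* = 2/1.01915 = 1.9624.
ρ_SOR = ω* − 1 = 1.9624 − 1 = 0.9624.

ω* = 1.9624, ρ_SOR = 0.9624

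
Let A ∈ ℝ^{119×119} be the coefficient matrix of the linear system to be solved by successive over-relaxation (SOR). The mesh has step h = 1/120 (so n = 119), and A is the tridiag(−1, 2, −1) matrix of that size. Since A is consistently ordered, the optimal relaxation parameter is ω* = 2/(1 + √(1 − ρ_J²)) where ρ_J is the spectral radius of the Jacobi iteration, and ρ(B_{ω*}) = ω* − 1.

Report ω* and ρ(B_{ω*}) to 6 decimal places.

½·tridiag(1,0,1) at n=119: λ_k = cos(kπ/120); max |λ| at k=1 ⇒ ρ_J = cos(π/120) ≈ 0.999657.
√(1−ρ_J²) simplifies to sin(π/120) = 0.0261769.
So ω* = 2/1.0261769 = 1.948982 (Young).
Hence ρ(B_{ω*}) = 1.948982 − 1 = 0.948982.

ω* = 1.948982, ρ_SOR = 0.948982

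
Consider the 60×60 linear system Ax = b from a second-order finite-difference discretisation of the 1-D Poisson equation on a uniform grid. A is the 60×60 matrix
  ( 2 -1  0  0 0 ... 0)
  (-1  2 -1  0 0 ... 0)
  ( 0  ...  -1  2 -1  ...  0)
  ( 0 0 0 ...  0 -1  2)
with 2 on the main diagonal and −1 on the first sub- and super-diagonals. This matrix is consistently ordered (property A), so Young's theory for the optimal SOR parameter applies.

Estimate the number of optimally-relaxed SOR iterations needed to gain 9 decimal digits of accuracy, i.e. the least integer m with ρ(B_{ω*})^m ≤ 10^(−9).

spectrum of D⁻¹(L+U) = {cos(kπ/61) : 1≤k≤60}; ρ_J = cos(π/61) = 0.9986741.
1 − cos²(π/61) = sin²(π/61) ⇒ √(1−ρ_J²) = sin(π/61) = 0.0514788.
ω* = 2 / (1 + 0.0514788) = 2 / 1.0514788 ≈ 1.9020830.
[ρ_SOR] ω* − 1 = 0.9020830.
(0.9020830)^m ≤ 10^{−9}  ⇒  m·ln(0.9020830) ≤ −9·ln10  ⇒  m ≥ 201.101  ⇒  m = 202

m = 202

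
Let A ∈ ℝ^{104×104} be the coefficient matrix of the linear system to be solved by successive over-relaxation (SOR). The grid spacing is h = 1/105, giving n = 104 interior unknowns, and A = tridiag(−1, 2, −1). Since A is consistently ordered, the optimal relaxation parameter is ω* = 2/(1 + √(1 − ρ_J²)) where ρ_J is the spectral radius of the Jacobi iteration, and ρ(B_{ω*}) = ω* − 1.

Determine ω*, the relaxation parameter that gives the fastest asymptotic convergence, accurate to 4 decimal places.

ω* = 1.9419

½·tridiag(1,0,1) at n=104: λ_k = cos(kπ/105); max |λ| at k=1 ⇒ ρ_J = cos(π/105) ≈ 0.9996.
root = sin(π/105) = 0.02992  (since 1−cos² = sin²).
Young: ω* = 2/(1+√(1−ρ_J²)) = 2/(1+0.02992) = 2/1.02992 = 1.9419.
ρ_SOR = ω* − 1 = 1.9419 − 1 = 0.9419.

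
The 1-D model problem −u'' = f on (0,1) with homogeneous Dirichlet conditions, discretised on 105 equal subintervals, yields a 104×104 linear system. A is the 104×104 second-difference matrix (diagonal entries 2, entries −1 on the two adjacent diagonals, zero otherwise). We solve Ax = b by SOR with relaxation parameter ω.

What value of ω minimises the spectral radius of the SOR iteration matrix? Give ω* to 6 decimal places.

½·tridiag(1,0,1) at n=104: λ_k = cos(kπ/105); max |λ| at k=1 ⇒ ρ_J = cos(π/105) ≈ 0.999552.
√(1−ρ_J²) = |sin(π/105)| = 0.0299155
[ω*] 2 ÷ (1 + 0.0299155) = 2 ÷ 1.0299155 = 1.941907.
ρ_SOR = ω* − 1 = 1.941907 − 1 = 0.941907.

ω* = 1.941907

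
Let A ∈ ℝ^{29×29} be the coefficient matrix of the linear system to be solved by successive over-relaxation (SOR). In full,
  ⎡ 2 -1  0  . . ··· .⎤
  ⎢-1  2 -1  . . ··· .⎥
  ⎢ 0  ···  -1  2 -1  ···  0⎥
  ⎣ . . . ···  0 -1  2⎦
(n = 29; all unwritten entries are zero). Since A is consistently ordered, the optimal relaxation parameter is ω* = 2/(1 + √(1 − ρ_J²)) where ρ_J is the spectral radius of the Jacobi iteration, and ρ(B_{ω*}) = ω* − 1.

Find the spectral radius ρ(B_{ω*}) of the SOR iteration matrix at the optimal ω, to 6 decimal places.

ρ_SOR = 0.810727

[ρ_J] n=29: ρ(B_J) = cos(π/(n+1)) = cos(π/30) = 0.994522.
√(1−ρ_J²) simplifies to sin(π/30) = 0.1045285.
[ω*] 2 ÷ (1 + 0.1045285) = 2 ÷ 1.1045285 = 1.810727.
ρ(B_{ω*}) = ω*−1 = 0.810727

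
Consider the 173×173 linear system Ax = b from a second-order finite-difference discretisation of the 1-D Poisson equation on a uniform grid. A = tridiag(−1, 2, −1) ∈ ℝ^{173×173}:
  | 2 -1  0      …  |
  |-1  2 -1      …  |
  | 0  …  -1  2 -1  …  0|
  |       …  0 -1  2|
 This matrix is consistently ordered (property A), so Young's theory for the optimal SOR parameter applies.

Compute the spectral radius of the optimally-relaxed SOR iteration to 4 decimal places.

ρ_SOR = 0.9645

B_J for the 173×173 system has eigenvalues cos(kπ/174); ρ_J = cos(π/174) = 0.9998.
√(1−ρ_J²) = |sin(π/174)| = 0.01805
ω* = 2 / (1 + 0.01805) = 2 / 1.01805 ≈ 1.9645.
ρ(B_{ω*}) = ω*−1 = 0.9645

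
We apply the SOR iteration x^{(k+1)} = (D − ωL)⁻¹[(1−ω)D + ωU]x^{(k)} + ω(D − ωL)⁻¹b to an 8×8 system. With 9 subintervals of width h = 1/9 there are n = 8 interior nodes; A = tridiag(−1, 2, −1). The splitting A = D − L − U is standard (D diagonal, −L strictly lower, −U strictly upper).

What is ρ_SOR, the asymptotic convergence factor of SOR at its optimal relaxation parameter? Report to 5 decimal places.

ρ_SOR = 0.49029

n=8: λ(B_J) = 1 − λ(A)/2 = cos(kπ/9); k=1 gives ρ_J = 0.93969.
1 − cos²(π/9) = sin²(π/9) ⇒ √(1−ρ_J²) = sin(π/9) = 0.342020.
[ω*] 2 ÷ (1 + 0.342020) = 2 ÷ 1.342020 = 1.49029.
At ω = 1.49029 every |λ(B_ω)| = ω−1, so ρ_SOR = 0.49029.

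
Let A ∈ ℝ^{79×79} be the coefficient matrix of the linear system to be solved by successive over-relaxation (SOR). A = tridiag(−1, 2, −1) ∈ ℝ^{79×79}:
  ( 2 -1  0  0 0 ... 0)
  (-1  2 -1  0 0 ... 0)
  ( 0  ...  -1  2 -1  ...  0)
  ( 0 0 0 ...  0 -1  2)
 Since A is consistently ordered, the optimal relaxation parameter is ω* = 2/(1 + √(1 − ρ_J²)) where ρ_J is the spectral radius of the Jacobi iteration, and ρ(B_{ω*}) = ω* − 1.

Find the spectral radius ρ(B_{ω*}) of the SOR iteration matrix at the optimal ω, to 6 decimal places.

n=79: λ(B_J) = 1 − λ(A)/2 = cos(kπ/80); k=1 gives ρ_J = 0.999229.
root = sin(π/80) = 0.0392598  (since 1−cos² = sin²).
Then 2/(1+√(1−ρ_J²)) = 2/(1+0.0392598); ω* = 2/1.0392598 = 1.924447.
ρ_SOR = ω* − 1 = 1.924447 − 1 = 0.924447.

ρ_SOR = 0.924447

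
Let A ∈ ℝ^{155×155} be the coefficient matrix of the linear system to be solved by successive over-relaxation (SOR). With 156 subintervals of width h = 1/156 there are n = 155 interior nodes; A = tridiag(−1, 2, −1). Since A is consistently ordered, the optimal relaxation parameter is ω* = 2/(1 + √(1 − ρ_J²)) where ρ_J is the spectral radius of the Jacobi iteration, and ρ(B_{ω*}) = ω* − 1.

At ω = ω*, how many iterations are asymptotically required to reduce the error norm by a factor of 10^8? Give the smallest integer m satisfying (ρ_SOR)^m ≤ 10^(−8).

n=155: λ(B_J) = 1 − λ(A)/2 = cos(kπ/156); k=1 gives ρ_J = 0.9997972.
√(1−ρ_J²) = |sin(π/156)| = 0.0201371
[ω*] 2 ÷ (1 + 0.0201371) = 2 ÷ 1.0201371 = 1.9605208.
At ω = 1.9605208 every |λ(B_ω)| = ω−1, so ρ_SOR = 0.9605208.
For 8 digits: m = 8·ln10 / (−ln 0.9605208) = 18.4207/0.0402796 = 457.321; round up → m = 458.

m = 458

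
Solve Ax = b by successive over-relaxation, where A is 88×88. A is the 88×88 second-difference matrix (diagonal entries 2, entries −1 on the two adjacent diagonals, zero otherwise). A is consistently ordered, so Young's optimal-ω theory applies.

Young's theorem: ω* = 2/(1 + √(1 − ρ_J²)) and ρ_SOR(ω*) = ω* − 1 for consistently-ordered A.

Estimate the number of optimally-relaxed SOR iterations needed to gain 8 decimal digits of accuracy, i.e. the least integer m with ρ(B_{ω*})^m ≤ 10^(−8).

m = 261

ρ_J = max_k |cos(kπ/89)| = cos(π/89) = 0.9993771
root = sin(π/89) = 0.0352915  (since 1−cos² = sin²).
Then 2/(1+√(1−ρ_J²)) = 2/(1+0.0352915); ω* = 2/1.0352915 = 1.9318231.
ρ(B_{ω*}) = ω*−1 = 0.9318231
ρ_SOR^m ≤ 10^(−8) ⇔ m ≥ 8·ln10/(−ln 0.9318231) = 18.4207/0.0706123 = 260.871; m = ⌈260.871⌉ = 261.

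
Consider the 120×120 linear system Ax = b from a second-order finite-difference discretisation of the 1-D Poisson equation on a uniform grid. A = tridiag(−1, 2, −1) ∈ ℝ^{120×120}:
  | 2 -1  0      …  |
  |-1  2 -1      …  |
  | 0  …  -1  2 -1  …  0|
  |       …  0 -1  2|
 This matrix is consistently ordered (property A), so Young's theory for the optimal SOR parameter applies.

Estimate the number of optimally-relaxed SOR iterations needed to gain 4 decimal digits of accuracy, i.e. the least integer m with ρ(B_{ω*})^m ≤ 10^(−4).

m = 178

½·tridiag(1,0,1) at n=120: λ_k = cos(kπ/121); max |λ| at k=1 ⇒ ρ_J = cos(π/121) ≈ 0.9996630.
1 − cos²(π/121) = sin²(π/121) ⇒ √(1−ρ_J²) = sin(π/121) = 0.0259607.
ω* = 2 / (1 + 0.0259607) = 2 / 1.0259607 ≈ 1.9493924.
[ρ_SOR] ω* − 1 = 0.9493924.
For 4 digits: m = 4·ln10 / (−ln 0.9493924) = 9.21034/0.0519331 = 177.350; round up → m = 178.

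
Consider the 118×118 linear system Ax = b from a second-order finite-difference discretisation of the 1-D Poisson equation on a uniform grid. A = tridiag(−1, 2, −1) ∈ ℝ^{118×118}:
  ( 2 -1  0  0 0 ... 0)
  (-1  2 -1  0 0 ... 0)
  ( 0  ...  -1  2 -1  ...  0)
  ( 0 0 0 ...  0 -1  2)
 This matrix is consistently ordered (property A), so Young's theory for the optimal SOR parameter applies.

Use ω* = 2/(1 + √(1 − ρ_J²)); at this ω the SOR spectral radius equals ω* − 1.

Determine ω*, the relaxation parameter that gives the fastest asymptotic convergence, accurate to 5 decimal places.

ω* = 1.94856

spectrum of D⁻¹(L+U) = {cos(kπ/119) : 1≤k≤118}; ρ_J = cos(π/119) = 0.99965.
√(1−ρ_J²) = |sin(π/119)| = 0.026397
Then 2/(1+√(1−ρ_J²)) = 2/(1+0.026397); ω* = 2/1.026397 = 1.94856.
At ω = 1.94856 every |λ(B_ω)| = ω−1, so ρ_SOR = 0.94856.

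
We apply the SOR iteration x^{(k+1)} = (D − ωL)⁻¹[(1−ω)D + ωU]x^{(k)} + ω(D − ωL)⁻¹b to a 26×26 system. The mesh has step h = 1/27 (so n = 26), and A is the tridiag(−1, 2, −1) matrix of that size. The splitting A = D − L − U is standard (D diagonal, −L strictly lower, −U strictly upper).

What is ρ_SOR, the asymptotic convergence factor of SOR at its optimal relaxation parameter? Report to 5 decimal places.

ρ_SOR = 0.79197

With n=26, ρ(Jacobi) = cos(π/27) = 0.99324.
root = sin(π/27) = 0.116093  (since 1−cos² = sin²).
So ω* = 2/1.116093 = 1.79197 (Young).
ρ(B_{ω*}) = ω*−1 = 0.79197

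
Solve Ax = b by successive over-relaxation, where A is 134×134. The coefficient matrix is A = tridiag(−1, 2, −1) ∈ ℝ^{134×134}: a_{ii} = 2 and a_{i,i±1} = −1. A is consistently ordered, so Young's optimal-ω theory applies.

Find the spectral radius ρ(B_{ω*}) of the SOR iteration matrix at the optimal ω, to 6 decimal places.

With n=134, ρ(Jacobi) = cos(π/135) = 0.999729.
root = sin(π/135) = 0.0232690  (since 1−cos² = sin²).
ω* = 2/(1+0.0232690) = 1.954520
ρ(B_{ω*}) = ω*−1 = 0.954520

ρ_SOR = 0.954520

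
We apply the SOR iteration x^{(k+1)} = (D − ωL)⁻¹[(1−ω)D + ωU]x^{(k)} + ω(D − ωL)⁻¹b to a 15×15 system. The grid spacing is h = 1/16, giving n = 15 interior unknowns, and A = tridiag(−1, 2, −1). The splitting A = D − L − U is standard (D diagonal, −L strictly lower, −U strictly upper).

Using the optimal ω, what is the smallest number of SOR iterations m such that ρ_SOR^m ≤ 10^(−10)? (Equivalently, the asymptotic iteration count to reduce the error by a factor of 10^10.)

With n=15, ρ(Jacobi) = cos(π/16) = 0.9807853.
√(1 − cos²(π/16)) = sin(π/16) ≈ 0.1950903.
[ω*] 2 ÷ (1 + 0.1950903) = 2 ÷ 1.1950903 = 1.6735137.
ρ_SOR = ω* − 1 ≈ 0.6735137.
ρ_SOR^m ≤ 10^(−10) ⇔ m ≥ 10·ln10/(−ln 0.6735137) = 23.0259/0.395247 = 58.257; m = ⌈58.257⌉ = 59.

m = 59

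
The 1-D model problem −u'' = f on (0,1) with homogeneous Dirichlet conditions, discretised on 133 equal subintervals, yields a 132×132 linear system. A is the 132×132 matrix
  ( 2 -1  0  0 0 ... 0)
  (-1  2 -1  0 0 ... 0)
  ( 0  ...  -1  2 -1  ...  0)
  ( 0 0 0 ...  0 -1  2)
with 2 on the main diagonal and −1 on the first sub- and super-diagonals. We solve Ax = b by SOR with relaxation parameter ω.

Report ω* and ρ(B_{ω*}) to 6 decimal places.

ω* = 1.953852, ρ_SOR = 0.953852

spectrum of D⁻¹(L+U) = {cos(kπ/133) : 1≤k≤132}; ρ_J = cos(π/133) = 0.999721.
√(1−ρ_J²) simplifies to sin(π/133) = 0.0236188.
ω* = 2/(1 + 0.0236188) = 2/1.0236188 = 1.953852.
Hence ρ(B_{ω*}) = 1.953852 − 1 = 0.953852.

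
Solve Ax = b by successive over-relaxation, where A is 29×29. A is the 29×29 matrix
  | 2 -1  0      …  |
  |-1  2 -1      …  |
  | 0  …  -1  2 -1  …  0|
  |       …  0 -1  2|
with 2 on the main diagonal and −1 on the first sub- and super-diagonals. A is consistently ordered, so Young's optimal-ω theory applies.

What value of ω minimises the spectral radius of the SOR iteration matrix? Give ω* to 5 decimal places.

ω* = 1.81073

spectrum of D⁻¹(L+U) = {cos(kπ/30) : 1≤k≤29}; ρ_J = cos(π/30) = 0.99452.
√(1−ρ_J²) = |sin(π/30)| = 0.104528
Young: ω* = 2/(1+√(1−ρ_J²)) = 2/(1+0.104528) = 2/1.104528 = 1.81073.
and ρ(B_{ω*}) = 1.81073 − 1 = 0.81073.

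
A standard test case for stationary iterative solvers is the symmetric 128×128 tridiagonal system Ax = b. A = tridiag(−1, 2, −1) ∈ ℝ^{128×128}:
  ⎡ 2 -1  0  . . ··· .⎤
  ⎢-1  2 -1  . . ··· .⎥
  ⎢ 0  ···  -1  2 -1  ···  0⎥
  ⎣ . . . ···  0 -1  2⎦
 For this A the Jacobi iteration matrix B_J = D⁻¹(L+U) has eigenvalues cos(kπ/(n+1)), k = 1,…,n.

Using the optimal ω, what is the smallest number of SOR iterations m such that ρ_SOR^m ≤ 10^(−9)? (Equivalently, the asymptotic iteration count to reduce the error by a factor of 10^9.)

½·tridiag(1,0,1) at n=128: λ_k = cos(kπ/129); max |λ| at k=1 ⇒ ρ_J = cos(π/129) ≈ 0.9997035.
root = sin(π/129) = 0.0243510  (since 1−cos² = sin²).
Young: ω* = 2/(1+√(1−ρ_J²)) = 2/(1+0.0243510) = 2/1.0243510 = 1.9524558.
[ρ_SOR] ω* − 1 = 0.9524558.
9·ln10 = 20.7233; −ln(0.9524558) = 0.0487116; m = ⌈20.7233/0.0487116⌉ = ⌈425.428⌉ = 426.

m = 426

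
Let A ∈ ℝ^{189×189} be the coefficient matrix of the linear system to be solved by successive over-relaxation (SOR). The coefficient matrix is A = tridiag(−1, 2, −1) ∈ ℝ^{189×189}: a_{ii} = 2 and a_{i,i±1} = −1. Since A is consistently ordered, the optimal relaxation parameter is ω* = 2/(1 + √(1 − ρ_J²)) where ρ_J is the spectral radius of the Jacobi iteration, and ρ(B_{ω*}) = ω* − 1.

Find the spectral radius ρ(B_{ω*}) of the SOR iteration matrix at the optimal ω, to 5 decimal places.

ρ_SOR = 0.96747

spectrum of D⁻¹(L+U) = {cos(kπ/190) : 1≤k≤189}; ρ_J = cos(π/190) = 0.99986.
1 − cos²(π/190) = sin²(π/190) ⇒ √(1−ρ_J²) = sin(π/190) = 0.016534.
ω* = 2/(1 + 0.016534) = 2/1.016534 = 1.96747.
ρ_SOR = ω* − 1 ≈ 0.96747.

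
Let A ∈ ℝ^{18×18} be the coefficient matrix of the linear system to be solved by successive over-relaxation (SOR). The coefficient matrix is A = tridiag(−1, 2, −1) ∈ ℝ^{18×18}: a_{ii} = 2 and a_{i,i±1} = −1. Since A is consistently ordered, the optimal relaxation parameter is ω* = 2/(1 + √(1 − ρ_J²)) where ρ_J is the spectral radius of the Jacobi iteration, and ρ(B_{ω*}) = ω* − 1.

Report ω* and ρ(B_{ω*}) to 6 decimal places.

B_J for the 18×18 system has eigenvalues cos(kπ/19); ρ_J = cos(π/19) = 0.986361.
1 − cos²(π/19) = sin²(π/19) ⇒ √(1−ρ_J²) = sin(π/19) = 0.1645946.
ω* = 2/(1+0.1645946) = 1.717336
ρ_SOR = ω* − 1 ≈ 0.717336.

ω* = 1.717336, ρ_SOR = 0.717336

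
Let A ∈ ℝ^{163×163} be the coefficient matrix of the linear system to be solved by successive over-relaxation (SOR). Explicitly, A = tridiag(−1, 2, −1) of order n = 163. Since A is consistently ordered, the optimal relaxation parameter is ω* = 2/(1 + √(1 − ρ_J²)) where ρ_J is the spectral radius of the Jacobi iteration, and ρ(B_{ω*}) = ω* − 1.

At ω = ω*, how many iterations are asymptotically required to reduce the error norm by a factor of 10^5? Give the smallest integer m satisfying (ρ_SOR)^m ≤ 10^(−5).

n=163: λ(B_J) = 1 − λ(A)/2 = cos(kπ/164); k=1 gives ρ_J = 0.9998165.
√(1−ρ_J²) = |sin(π/164)| = 0.0191549
So ω* = 2/1.0191549 = 1.9624102 (Young).
ρ_SOR = ω* − 1 ≈ 0.9624102.
ρ_SOR^m ≤ 10^(−5) ⇔ m ≥ 5·ln10/(−ln 0.9624102) = 11.5129/0.0383145 = 300.484; m = ⌈300.484⌉ = 301.

m = 301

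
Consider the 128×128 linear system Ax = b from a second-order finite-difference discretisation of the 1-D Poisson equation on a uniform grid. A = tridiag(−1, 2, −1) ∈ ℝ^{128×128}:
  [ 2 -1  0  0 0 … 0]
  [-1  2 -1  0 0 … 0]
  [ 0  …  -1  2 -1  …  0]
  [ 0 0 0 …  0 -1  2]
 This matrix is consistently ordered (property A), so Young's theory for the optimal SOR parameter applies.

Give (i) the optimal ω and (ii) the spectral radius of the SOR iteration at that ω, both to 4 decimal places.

spectrum of D⁻¹(L+U) = {cos(kπ/129) : 1≤k≤128}; ρ_J = cos(π/129) = 0.9997.
√(1−ρ_J²) = |sin(π/129)| = 0.02435
ω* = 2/(1+0.02435) = 1.9525
[ρ_SOR] ω* − 1 = 0.9525.

ω* = 1.9525, ρ_SOR = 0.9525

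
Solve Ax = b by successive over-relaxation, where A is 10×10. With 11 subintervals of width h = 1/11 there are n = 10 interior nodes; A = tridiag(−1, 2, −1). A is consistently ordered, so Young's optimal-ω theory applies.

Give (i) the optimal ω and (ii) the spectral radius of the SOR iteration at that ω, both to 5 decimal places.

[ρ_J] n=10: ρ(B_J) = cos(π/(n+1)) = cos(π/11) = 0.95949.
√(1 − cos²(π/11)) = sin(π/11) ≈ 0.281733.
ω* = 2/(1+0.281733) = 1.56039
At ω = 1.56039 every |λ(B_ω)| = ω−1, so ρ_SOR = 0.56039.

ω* = 1.56039, ρ_SOR = 0.56039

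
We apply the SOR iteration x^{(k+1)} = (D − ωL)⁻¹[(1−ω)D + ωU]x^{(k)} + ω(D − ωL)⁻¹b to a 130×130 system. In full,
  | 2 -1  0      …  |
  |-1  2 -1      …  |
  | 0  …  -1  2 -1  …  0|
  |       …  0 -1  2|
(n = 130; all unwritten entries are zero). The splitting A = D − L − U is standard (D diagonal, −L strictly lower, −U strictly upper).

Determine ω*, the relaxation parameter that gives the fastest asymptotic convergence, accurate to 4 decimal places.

ω* = 1.9532

spectrum of D⁻¹(L+U) = {cos(kπ/131) : 1≤k≤130}; ρ_J = cos(π/131) = 0.9997.
√(1−ρ_J²) simplifies to sin(π/131) = 0.02398.
Then 2/(1+√(1−ρ_J²)) = 2/(1+0.02398); ω* = 2/1.02398 = 1.9532.
ρ_SOR = ω* − 1 = 1.9532 − 1 = 0.9532.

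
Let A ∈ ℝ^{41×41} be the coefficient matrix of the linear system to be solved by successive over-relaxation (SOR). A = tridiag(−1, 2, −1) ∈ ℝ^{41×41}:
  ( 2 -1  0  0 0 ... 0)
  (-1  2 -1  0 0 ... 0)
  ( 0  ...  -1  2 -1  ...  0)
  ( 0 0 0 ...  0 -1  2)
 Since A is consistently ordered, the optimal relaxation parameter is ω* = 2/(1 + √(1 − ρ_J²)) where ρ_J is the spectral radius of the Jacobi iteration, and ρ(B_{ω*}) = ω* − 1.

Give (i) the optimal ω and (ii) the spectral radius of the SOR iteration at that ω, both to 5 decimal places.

ω* = 1.86093, ρ_SOR = 0.86093

B_J for the 41×41 system has eigenvalues cos(kπ/42); ρ_J = cos(π/42) = 0.99720.
√(1−ρ_J²) simplifies to sin(π/42) = 0.074730.
Then 2/(1+√(1−ρ_J²)) = 2/(1+0.074730); ω* = 2/1.074730 = 1.86093.
[ρ_SOR] ω* − 1 = 0.86093.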